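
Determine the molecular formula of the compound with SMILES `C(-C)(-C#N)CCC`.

C6H11N

Heavy atoms from the SMILES: 6 C, 1 N.
Implicit hydrogens by atom environment:
  2 × C: 3 H each → 6
  2 × C: 2 H each → 4
  1 × C: 1 H
  1 × C: no H
  1 × N: no H
  Total hydrogens = 11.
Molecular formula: C6H11N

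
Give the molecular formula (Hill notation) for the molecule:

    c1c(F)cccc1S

C6H5FS

Heavy atoms from the SMILES: 6 C, 1 F, 1 S.
Implicit hydrogens by atom environment:
  4 × C (aromatic): 1 H each → 4
  2 × C (aromatic): no H
  1 × F: no H
  1 × S: 1 H
  Total hydrogens = 5.
Molecular formula: C6H5FS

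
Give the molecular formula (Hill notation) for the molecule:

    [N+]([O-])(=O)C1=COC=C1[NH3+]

C4H5N2O3+

Heavy atoms from the SMILES: 4 C, 2 N, 3 O.
Implicit hydrogens by atom environment:
  2 × C (aromatic): 1 H each → 2
  2 × C (aromatic): no H
  1 × N (charge +1): 3 H
  1 × N (charge +1): no H
  1 × O (aromatic): no H
  1 × O: no H
  1 × O (charge -1): no H
  Total hydrogens = 5.
Net charge +1.
Molecular formula: C4H5N2O3+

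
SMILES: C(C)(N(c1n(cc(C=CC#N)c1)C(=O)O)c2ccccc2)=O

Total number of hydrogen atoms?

Hydrogens are implicit in SMILES; fill each atom to its normal valence:
  7 × C (aromatic): 1 H each → 7
  3 × C (aromatic): no H
  3 × C: no H
  2 × C: 1 H each → 2
  2 × N: no H
  2 × O: no H
  1 × C: 3 H
  1 × N (aromatic): no H
  1 × O: 1 H
  Total hydrogens = 13.

13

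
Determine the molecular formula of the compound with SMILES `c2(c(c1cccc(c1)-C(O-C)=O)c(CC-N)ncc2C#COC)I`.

Heavy atoms from the SMILES: 18 C, 1 I, 2 N, 3 O.
Implicit hydrogens by atom environment:
  6 × C (aromatic): no H
  5 × C (aromatic): 1 H each → 5
  3 × C: no H
  3 × O: no H
  2 × C: 3 H each → 6
  2 × C: 2 H each → 4
  1 × I: no H
  1 × N: 2 H
  1 × N (aromatic): no H
  Total hydrogens = 17.
Molecular formula: C18H17IN2O3

C18H17IN2O3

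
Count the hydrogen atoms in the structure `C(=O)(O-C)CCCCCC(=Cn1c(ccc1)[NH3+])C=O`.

Hydrogens are implicit in SMILES; fill each atom to its normal valence:
  5 × C: 2 H each → 10
  3 × C (aromatic): 1 H each → 3
  3 × O: no H
  2 × C: 1 H each → 2
  2 × C: no H
  1 × C: 3 H
  1 × C (aromatic): no H
  1 × N (charge +1): 3 H
  1 × N (aromatic): no H
  Total hydrogens = 21.

21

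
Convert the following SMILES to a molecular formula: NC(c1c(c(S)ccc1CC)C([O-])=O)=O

Heavy atoms from the SMILES: 10 C, 1 N, 3 O, 1 S.
Implicit hydrogens by atom environment:
  4 × C (aromatic): no H
  2 × C (aromatic): 1 H each → 2
  2 × C: no H
  2 × O: no H
  1 × C: 3 H
  1 × C: 2 H
  1 × N: 2 H
  1 × O (charge -1): no H
  1 × S: 1 H
  Total hydrogens = 10.
Net charge -1.
Molecular formula: C10H10NO3S-

C10H10NO3S-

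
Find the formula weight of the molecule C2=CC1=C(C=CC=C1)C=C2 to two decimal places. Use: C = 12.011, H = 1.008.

Molecular formula: C10H8.
M = 10×12.011 + 8×1.008 = 128.17 g/mol.

128.17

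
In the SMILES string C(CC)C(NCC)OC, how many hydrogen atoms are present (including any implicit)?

17

Hydrogens are implicit in SMILES; fill each atom to its normal valence:
  3 × C: 3 H each → 9
  3 × C: 2 H each → 6
  1 × C: 1 H
  1 × N: 1 H
  1 × O: no H
  Total hydrogens = 17.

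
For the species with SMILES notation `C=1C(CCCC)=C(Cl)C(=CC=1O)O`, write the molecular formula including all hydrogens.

Heavy atoms from the SMILES: 10 C, 1 Cl, 2 O.
Implicit hydrogens by atom environment:
  4 × C (aromatic): no H
  3 × C: 2 H each → 6
  2 × C (aromatic): 1 H each → 2
  2 × O: 1 H each → 2
  1 × C: 3 H
  1 × Cl: no H
  Total hydrogens = 13.
Molecular formula: C10H13ClO2

C10H13ClO2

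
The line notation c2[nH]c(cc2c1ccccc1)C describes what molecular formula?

Heavy atoms from the SMILES: 11 C, 1 N.
Implicit hydrogens by atom environment:
  7 × C (aromatic): 1 H each → 7
  3 × C (aromatic): no H
  1 × C: 3 H
  1 × N (aromatic): 1 H
  Total hydrogens = 11.
Molecular formula: C11H11N

C11H11N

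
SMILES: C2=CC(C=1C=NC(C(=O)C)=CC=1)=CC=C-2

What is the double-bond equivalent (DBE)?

Molecular formula from the SMILES: C13H11NO.
DoU = (2C + 2 + N − H − X)/2 = (2·13 + 2 + 1 − 11 − 0)/2 = 18/2 = 9.
(Structurally: 2 ring(s) + 7 π bond(s) = 9.)

9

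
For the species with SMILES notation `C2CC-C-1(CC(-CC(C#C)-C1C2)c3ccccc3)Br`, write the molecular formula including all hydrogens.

C18H21Br

Heavy atoms from the SMILES: 1 Br, 18 C.
Implicit hydrogens by atom environment:
  6 × C: 2 H each → 12
  5 × C (aromatic): 1 H each → 5
  4 × C: 1 H each → 4
  2 × C: no H
  1 × Br: no H
  1 × C (aromatic): no H
  Total hydrogens = 21.
Molecular formula: C18H21Br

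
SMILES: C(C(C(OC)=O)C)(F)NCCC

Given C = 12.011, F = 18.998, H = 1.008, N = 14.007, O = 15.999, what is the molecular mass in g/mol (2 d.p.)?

Molecular formula: C8H16FNO2.
M = 8×12.011 + 1×18.998 + 16×1.008 + 1×14.007 + 2×15.999 = 177.22 g/mol.

177.22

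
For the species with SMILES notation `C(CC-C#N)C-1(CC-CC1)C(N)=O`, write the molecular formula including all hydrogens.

C10H16N2O

Heavy atoms from the SMILES: 10 C, 2 N, 1 O.
Implicit hydrogens by atom environment:
  7 × C: 2 H each → 14
  3 × C: no H
  1 × N: 2 H
  1 × N: no H
  1 × O: no H
  Total hydrogens = 16.
Molecular formula: C10H16N2O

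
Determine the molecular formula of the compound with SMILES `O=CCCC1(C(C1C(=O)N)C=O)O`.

C8H11NO4

Heavy atoms from the SMILES: 8 C, 1 N, 4 O.
Implicit hydrogens by atom environment:
  4 × C: 1 H each → 4
  3 × O: no H
  2 × C: 2 H each → 4
  2 × C: no H
  1 × N: 2 H
  1 × O: 1 H
  Total hydrogens = 11.
Molecular formula: C8H11NO4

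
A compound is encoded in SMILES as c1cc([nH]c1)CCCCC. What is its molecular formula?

C9H15N

Heavy atoms from the SMILES: 9 C, 1 N.
Implicit hydrogens by atom environment:
  4 × C: 2 H each → 8
  3 × C (aromatic): 1 H each → 3
  1 × C: 3 H
  1 × C (aromatic): no H
  1 × N (aromatic): 1 H
  Total hydrogens = 15.
Molecular formula: C9H15N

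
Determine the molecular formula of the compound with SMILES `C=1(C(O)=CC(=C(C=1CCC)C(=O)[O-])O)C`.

C11H13O4-

Heavy atoms from the SMILES: 11 C, 4 O.
Implicit hydrogens by atom environment:
  5 × C (aromatic): no H
  2 × C: 3 H each → 6
  2 × C: 2 H each → 4
  2 × O: 1 H each → 2
  1 × C (aromatic): 1 H
  1 × C: no H
  1 × O: no H
  1 × O (charge -1): no H
  Total hydrogens = 13.
Net charge -1.
Molecular formula: C11H13O4-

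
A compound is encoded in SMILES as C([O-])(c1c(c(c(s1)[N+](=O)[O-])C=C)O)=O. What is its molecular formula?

Heavy atoms from the SMILES: 7 C, 1 N, 5 O, 1 S.
Implicit hydrogens by atom environment:
  4 × C (aromatic): no H
  2 × O: no H
  2 × O (charge -1): no H
  1 × C: 2 H
  1 × C: 1 H
  1 × C: no H
  1 × N (charge +1): no H
  1 × O: 1 H
  1 × S (aromatic): no H
  Total hydrogens = 4.
Net charge -1.
Molecular formula: C7H4NO5S-

C7H4NO5S-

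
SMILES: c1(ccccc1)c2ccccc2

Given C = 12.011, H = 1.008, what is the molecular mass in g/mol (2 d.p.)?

Molecular formula: C12H10.
M = 12×12.011 + 10×1.008 = 154.21 g/mol.

154.21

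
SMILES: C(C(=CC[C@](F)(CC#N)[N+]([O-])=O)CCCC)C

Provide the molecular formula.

C12H19FN2O2

Heavy atoms from the SMILES: 12 C, 1 F, 2 N, 2 O.
Implicit hydrogens by atom environment:
  6 × C: 2 H each → 12
  3 × C: no H
  2 × C: 3 H each → 6
  1 × C: 1 H
  1 × F: no H
  1 × N (charge +1): no H
  1 × N: no H
  1 × O: no H
  1 × O (charge -1): no H
  Total hydrogens = 19.
Molecular formula: C12H19FN2O2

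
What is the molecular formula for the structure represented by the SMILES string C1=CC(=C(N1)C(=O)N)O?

Heavy atoms from the SMILES: 5 C, 2 N, 2 O.
Implicit hydrogens by atom environment:
  2 × C (aromatic): 1 H each → 2
  2 × C (aromatic): no H
  1 × C: no H
  1 × N: 2 H
  1 × N (aromatic): 1 H
  1 × O: 1 H
  1 × O: no H
  Total hydrogens = 6.
Molecular formula: C5H6N2O2

C5H6N2O2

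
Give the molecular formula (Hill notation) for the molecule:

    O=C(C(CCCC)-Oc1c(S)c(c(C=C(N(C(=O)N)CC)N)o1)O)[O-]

C15H22N3O6S-

Heavy atoms from the SMILES: 15 C, 3 N, 6 O, 1 S.
Implicit hydrogens by atom environment:
  4 × C: 2 H each → 8
  4 × C (aromatic): no H
  3 × C: no H
  3 × O: no H
  2 × C: 3 H each → 6
  2 × C: 1 H each → 2
  2 × N: 2 H each → 4
  1 × N: no H
  1 × O: 1 H
  1 × O (aromatic): no H
  1 × O (charge -1): no H
  1 × S: 1 H
  Total hydrogens = 22.
Net charge -1.
Molecular formula: C15H22N3O6S-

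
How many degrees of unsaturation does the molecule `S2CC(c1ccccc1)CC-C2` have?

5

Molecular formula from the SMILES: C11H14S.
DoU = (2C + 2 + N − H − X)/2 = (2·11 + 2 + 0 − 14 − 0)/2 = 10/2 = 5.
(Structurally: 2 ring(s) + 3 π bond(s) = 5.)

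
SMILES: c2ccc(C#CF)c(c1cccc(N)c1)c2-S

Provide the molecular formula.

C14H10FNS

Heavy atoms from the SMILES: 14 C, 1 F, 1 N, 1 S.
Implicit hydrogens by atom environment:
  7 × C (aromatic): 1 H each → 7
  5 × C (aromatic): no H
  2 × C: no H
  1 × F: no H
  1 × N: 2 H
  1 × S: 1 H
  Total hydrogens = 10.
Molecular formula: C14H10FNS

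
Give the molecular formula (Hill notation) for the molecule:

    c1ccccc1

C6H6

Heavy atoms from the SMILES: 6 C.
Implicit hydrogens by atom environment:
  6 × C (aromatic): 1 H each → 6
  Total hydrogens = 6.
Molecular formula: C6H6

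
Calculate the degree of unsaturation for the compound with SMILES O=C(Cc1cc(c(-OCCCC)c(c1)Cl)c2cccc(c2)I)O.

Molecular formula from the SMILES: C18H18ClIO3.
DoU = (2C + 2 + N − H − X)/2 = (2·18 + 2 + 0 − 18 − 2)/2 = 18/2 = 9.
(Structurally: 2 ring(s) + 7 π bond(s) = 9.)

9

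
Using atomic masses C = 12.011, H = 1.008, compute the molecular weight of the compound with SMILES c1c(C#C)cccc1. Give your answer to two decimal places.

Molecular formula: C8H6.
M = 8×12.011 + 6×1.008 = 102.14 g/mol.

102.14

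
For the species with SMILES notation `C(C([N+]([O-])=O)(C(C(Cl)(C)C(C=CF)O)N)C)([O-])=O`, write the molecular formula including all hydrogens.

Heavy atoms from the SMILES: 9 C, 1 Cl, 1 F, 2 N, 5 O.
Implicit hydrogens by atom environment:
  4 × C: 1 H each → 4
  3 × C: no H
  2 × C: 3 H each → 6
  2 × O: no H
  2 × O (charge -1): no H
  1 × Cl: no H
  1 × F: no H
  1 × N: 2 H
  1 × N (charge +1): no H
  1 × O: 1 H
  Total hydrogens = 13.
Net charge -1.
Molecular formula: C9H13ClFN2O5-

C9H13ClFN2O5-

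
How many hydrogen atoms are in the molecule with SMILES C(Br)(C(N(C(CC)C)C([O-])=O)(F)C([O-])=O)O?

11

Hydrogens are implicit in SMILES; fill each atom to its normal valence:
  3 × C: no H
  2 × C: 3 H each → 6
  2 × C: 1 H each → 2
  2 × O: no H
  2 × O (charge -1): no H
  1 × Br: no H
  1 × C: 2 H
  1 × F: no H
  1 × N: no H
  1 × O: 1 H
  Total hydrogens = 11.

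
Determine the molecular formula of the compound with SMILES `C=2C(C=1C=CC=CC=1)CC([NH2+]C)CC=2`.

C13H18N+

Heavy atoms from the SMILES: 13 C, 1 N.
Implicit hydrogens by atom environment:
  5 × C (aromatic): 1 H each → 5
  4 × C: 1 H each → 4
  2 × C: 2 H each → 4
  1 × C: 3 H
  1 × C (aromatic): no H
  1 × N (charge +1): 2 H
  Total hydrogens = 18.
Net charge +1.
Molecular formula: C13H18N+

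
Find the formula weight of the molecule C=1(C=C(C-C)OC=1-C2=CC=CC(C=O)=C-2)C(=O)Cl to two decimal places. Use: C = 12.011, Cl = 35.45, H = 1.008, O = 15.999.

Molecular formula: C14H11ClO3.
M = 14×12.011 + 1×35.45 + 11×1.008 + 3×15.999 = 262.69 g/mol.

262.69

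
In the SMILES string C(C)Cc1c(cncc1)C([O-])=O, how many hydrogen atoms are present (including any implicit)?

Hydrogens are implicit in SMILES; fill each atom to its normal valence:
  3 × C (aromatic): 1 H each → 3
  2 × C: 2 H each → 4
  2 × C (aromatic): no H
  1 × C: 3 H
  1 × C: no H
  1 × N (aromatic): no H
  1 × O: no H
  1 × O (charge -1): no H
  Total hydrogens = 10.

10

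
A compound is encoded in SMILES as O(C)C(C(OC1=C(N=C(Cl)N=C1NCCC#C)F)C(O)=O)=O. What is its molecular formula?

Heavy atoms from the SMILES: 12 C, 1 Cl, 1 F, 3 N, 5 O.
Implicit hydrogens by atom environment:
  4 × C (aromatic): no H
  4 × O: no H
  3 × C: no H
  2 × C: 2 H each → 4
  2 × C: 1 H each → 2
  2 × N (aromatic): no H
  1 × C: 3 H
  1 × Cl: no H
  1 × F: no H
  1 × N: 1 H
  1 × O: 1 H
  Total hydrogens = 11.
Molecular formula: C12H11ClFN3O5

C12H11ClFN3O5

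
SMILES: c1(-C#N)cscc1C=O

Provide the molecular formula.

C6H3NOS

Heavy atoms from the SMILES: 6 C, 1 N, 1 O, 1 S.
Implicit hydrogens by atom environment:
  2 × C (aromatic): 1 H each → 2
  2 × C (aromatic): no H
  1 × C: 1 H
  1 × C: no H
  1 × N: no H
  1 × O: no H
  1 × S (aromatic): no H
  Total hydrogens = 3.
Molecular formula: C6H3NOS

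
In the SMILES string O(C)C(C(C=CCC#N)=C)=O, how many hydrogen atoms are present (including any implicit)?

Hydrogens are implicit in SMILES; fill each atom to its normal valence:
  3 × C: no H
  2 × C: 2 H each → 4
  2 × C: 1 H each → 2
  2 × O: no H
  1 × C: 3 H
  1 × N: no H
  Total hydrogens = 9.

9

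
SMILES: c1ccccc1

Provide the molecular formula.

C6H6

Heavy atoms from the SMILES: 6 C.
Implicit hydrogens by atom environment:
  6 × C (aromatic): 1 H each → 6
  Total hydrogens = 6.
Molecular formula: C6H6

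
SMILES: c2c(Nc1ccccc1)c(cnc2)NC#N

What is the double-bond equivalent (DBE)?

10

Molecular formula from the SMILES: C12H10N4.
DoU = (2C + 2 + N − H − X)/2 = (2·12 + 2 + 4 − 10 − 0)/2 = 20/2 = 10.
(Structurally: 2 ring(s) + 8 π bond(s) = 10.)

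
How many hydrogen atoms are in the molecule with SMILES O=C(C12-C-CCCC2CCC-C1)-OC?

20

Hydrogens are implicit in SMILES; fill each atom to its normal valence:
  8 × C: 2 H each → 16
  2 × C: no H
  2 × O: no H
  1 × C: 3 H
  1 × C: 1 H
  Total hydrogens = 20.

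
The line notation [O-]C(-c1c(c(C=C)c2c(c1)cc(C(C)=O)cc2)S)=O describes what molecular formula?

Heavy atoms from the SMILES: 15 C, 3 O, 1 S.
Implicit hydrogens by atom environment:
  6 × C (aromatic): no H
  4 × C (aromatic): 1 H each → 4
  2 × C: no H
  2 × O: no H
  1 × C: 3 H
  1 × C: 2 H
  1 × C: 1 H
  1 × O (charge -1): no H
  1 × S: 1 H
  Total hydrogens = 11.
Net charge -1.
Molecular formula: C15H11O3S-

C15H11O3S-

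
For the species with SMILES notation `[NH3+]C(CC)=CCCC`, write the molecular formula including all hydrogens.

Heavy atoms from the SMILES: 7 C, 1 N.
Implicit hydrogens by atom environment:
  3 × C: 2 H each → 6
  2 × C: 3 H each → 6
  1 × C: 1 H
  1 × C: no H
  1 × N (charge +1): 3 H
  Total hydrogens = 16.
Net charge +1.
Molecular formula: C7H16N+

C7H16N+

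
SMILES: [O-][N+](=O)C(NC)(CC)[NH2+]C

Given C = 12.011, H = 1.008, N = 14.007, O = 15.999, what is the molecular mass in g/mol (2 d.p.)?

148.19

Molecular formula: C5H14N3O2+.
M = 5×12.011 + 14×1.008 + 3×14.007 + 2×15.999 = 148.19 g/mol.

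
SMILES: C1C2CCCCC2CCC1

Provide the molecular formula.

Heavy atoms from the SMILES: 10 C.
Implicit hydrogens by atom environment:
  8 × C: 2 H each → 16
  2 × C: 1 H each → 2
  Total hydrogens = 18.
Molecular formula: C10H18

C10H18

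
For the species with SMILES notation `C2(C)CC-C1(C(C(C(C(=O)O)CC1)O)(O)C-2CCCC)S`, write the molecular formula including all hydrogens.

C16H28O4S

Heavy atoms from the SMILES: 16 C, 4 O, 1 S.
Implicit hydrogens by atom environment:
  7 × C: 2 H each → 14
  4 × C: 1 H each → 4
  3 × C: no H
  3 × O: 1 H each → 3
  2 × C: 3 H each → 6
  1 × O: no H
  1 × S: 1 H
  Total hydrogens = 28.
Molecular formula: C16H28O4S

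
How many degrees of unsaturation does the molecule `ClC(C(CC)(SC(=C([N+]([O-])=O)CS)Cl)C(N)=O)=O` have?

4

Molecular formula from the SMILES: C8H10Cl2N2O4S2.
DoU = (2C + 2 + N − H − X)/2 = (2·8 + 2 + 2 − 10 − 2)/2 = 8/2 = 4.
(Structurally: 0 ring(s) + 4 π bond(s) = 4.)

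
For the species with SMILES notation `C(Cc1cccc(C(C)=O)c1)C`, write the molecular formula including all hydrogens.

Heavy atoms from the SMILES: 11 C, 1 O.
Implicit hydrogens by atom environment:
  4 × C (aromatic): 1 H each → 4
  2 × C: 3 H each → 6
  2 × C: 2 H each → 4
  2 × C (aromatic): no H
  1 × C: no H
  1 × O: no H
  Total hydrogens = 14.
Molecular formula: C11H14O

C11H14O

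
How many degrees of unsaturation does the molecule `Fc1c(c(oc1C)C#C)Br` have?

5

Molecular formula from the SMILES: C7H4BrFO.
DoU = (2C + 2 + N − H − X)/2 = (2·7 + 2 + 0 − 4 − 2)/2 = 10/2 = 5.
(Structurally: 1 ring(s) + 4 π bond(s) = 5.)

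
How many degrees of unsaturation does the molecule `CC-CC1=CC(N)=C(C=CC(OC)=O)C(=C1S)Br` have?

6

Molecular formula from the SMILES: C13H16BrNO2S.
DoU = (2C + 2 + N − H − X)/2 = (2·13 + 2 + 1 − 16 − 1)/2 = 12/2 = 6.
(Structurally: 1 ring(s) + 5 π bond(s) = 6.)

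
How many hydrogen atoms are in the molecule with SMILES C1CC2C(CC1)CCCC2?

Hydrogens are implicit in SMILES; fill each atom to its normal valence:
  8 × C: 2 H each → 16
  2 × C: 1 H each → 2
  Total hydrogens = 18.

18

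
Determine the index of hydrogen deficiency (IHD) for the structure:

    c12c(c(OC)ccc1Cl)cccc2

Molecular formula from the SMILES: C11H9ClO.
DoU = (2C + 2 + N − H − X)/2 = (2·11 + 2 + 0 − 9 − 1)/2 = 14/2 = 7.
(Structurally: 2 ring(s) + 5 π bond(s) = 7.)

7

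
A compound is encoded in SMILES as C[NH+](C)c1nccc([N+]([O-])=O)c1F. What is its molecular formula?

Heavy atoms from the SMILES: 7 C, 1 F, 3 N, 2 O.
Implicit hydrogens by atom environment:
  3 × C (aromatic): no H
  2 × C: 3 H each → 6
  2 × C (aromatic): 1 H each → 2
  1 × F: no H
  1 × N (charge +1): 1 H
  1 × N (aromatic): no H
  1 × N (charge +1): no H
  1 × O: no H
  1 × O (charge -1): no H
  Total hydrogens = 9.
Net charge +1.
Molecular formula: C7H9FN3O2+

C7H9FN3O2+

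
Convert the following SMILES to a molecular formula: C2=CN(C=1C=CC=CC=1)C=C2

C10H9N

Heavy atoms from the SMILES: 10 C, 1 N.
Implicit hydrogens by atom environment:
  9 × C (aromatic): 1 H each → 9
  1 × C (aromatic): no H
  1 × N (aromatic): no H
  Total hydrogens = 9.
Molecular formula: C10H9N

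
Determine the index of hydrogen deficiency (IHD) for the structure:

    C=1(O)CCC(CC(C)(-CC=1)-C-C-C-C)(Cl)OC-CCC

2

Molecular formula from the SMILES: C17H31ClO2.
DoU = (2C + 2 + N − H − X)/2 = (2·17 + 2 + 0 − 31 − 1)/2 = 4/2 = 2.
(Structurally: 1 ring(s) + 1 π bond(s) = 2.)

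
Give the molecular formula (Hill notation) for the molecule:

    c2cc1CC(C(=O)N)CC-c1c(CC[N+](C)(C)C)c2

Heavy atoms from the SMILES: 16 C, 2 N, 1 O.
Implicit hydrogens by atom environment:
  5 × C: 2 H each → 10
  3 × C: 3 H each → 9
  3 × C (aromatic): 1 H each → 3
  3 × C (aromatic): no H
  1 × C: 1 H
  1 × C: no H
  1 × N: 2 H
  1 × N (charge +1): no H
  1 × O: no H
  Total hydrogens = 25.
Net charge +1.
Molecular formula: C16H25N2O+

C16H25N2O+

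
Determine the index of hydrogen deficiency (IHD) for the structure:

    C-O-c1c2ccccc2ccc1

7

Molecular formula from the SMILES: C11H10O.
DoU = (2C + 2 + N − H − X)/2 = (2·11 + 2 + 0 − 10 − 0)/2 = 14/2 = 7.
(Structurally: 2 ring(s) + 5 π bond(s) = 7.)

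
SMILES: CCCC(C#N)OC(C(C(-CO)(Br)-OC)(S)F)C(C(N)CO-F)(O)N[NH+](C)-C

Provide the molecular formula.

Heavy atoms from the SMILES: 1 Br, 15 C, 2 F, 4 N, 5 O, 1 S.
Implicit hydrogens by atom environment:
  4 × C: 3 H each → 12
  4 × C: 2 H each → 8
  4 × C: no H
  3 × C: 1 H each → 3
  3 × O: no H
  2 × F: no H
  2 × O: 1 H each → 2
  1 × Br: no H
  1 × N: 2 H
  1 × N: 1 H
  1 × N (charge +1): 1 H
  1 × N: no H
  1 × S: 1 H
  Total hydrogens = 30.
Net charge +1.
Molecular formula: C15H30BrF2N4O5S+

C15H30BrF2N4O5S+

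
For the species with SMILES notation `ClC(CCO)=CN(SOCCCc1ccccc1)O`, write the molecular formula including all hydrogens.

Heavy atoms from the SMILES: 13 C, 1 Cl, 1 N, 3 O, 1 S.
Implicit hydrogens by atom environment:
  5 × C: 2 H each → 10
  5 × C (aromatic): 1 H each → 5
  2 × O: 1 H each → 2
  1 × C: 1 H
  1 × C: no H
  1 × C (aromatic): no H
  1 × Cl: no H
  1 × N: no H
  1 × O: no H
  1 × S: no H
  Total hydrogens = 18.
Molecular formula: C13H18ClNO3S

C13H18ClNO3S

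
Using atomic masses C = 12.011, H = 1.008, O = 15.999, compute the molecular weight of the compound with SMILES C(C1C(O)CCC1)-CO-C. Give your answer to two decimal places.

144.21

Molecular formula: C8H16O2.
M = 8×12.011 + 16×1.008 + 2×15.999 = 144.21 g/mol.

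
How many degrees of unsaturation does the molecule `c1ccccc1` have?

Molecular formula from the SMILES: C6H6.
DoU = (2C + 2 + N − H − X)/2 = (2·6 + 2 + 0 − 6 − 0)/2 = 8/2 = 4.
(Structurally: 1 ring(s) + 3 π bond(s) = 4.)

4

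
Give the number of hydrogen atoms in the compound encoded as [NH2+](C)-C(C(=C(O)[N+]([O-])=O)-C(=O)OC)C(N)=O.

Hydrogens are implicit in SMILES; fill each atom to its normal valence:
  4 × C: no H
  4 × O: no H
  2 × C: 3 H each → 6
  1 × C: 1 H
  1 × N: 2 H
  1 × N (charge +1): 2 H
  1 × N (charge +1): no H
  1 × O: 1 H
  1 × O (charge -1): no H
  Total hydrogens = 12.

12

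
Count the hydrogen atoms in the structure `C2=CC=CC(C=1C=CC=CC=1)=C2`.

Hydrogens are implicit in SMILES; fill each atom to its normal valence:
  10 × C (aromatic): 1 H each → 10
  2 × C (aromatic): no H
  Total hydrogens = 10.

10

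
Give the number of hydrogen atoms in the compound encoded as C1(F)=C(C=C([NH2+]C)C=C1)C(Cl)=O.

Hydrogens are implicit in SMILES; fill each atom to its normal valence:
  3 × C (aromatic): 1 H each → 3
  3 × C (aromatic): no H
  1 × C: 3 H
  1 × C: no H
  1 × Cl: no H
  1 × F: no H
  1 × N (charge +1): 2 H
  1 × O: no H
  Total hydrogens = 8.

8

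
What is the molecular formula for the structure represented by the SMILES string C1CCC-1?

C4H8

Heavy atoms from the SMILES: 4 C.
Implicit hydrogens by atom environment:
  4 × C: 2 H each → 8
  Total hydrogens = 8.
Molecular formula: C4H8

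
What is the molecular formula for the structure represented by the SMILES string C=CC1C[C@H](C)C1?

C7H12

Heavy atoms from the SMILES: 7 C.
Implicit hydrogens by atom environment:
  3 × C: 2 H each → 6
  3 × C: 1 H each → 3
  1 × C: 3 H
  Total hydrogens = 12.
Molecular formula: C7H12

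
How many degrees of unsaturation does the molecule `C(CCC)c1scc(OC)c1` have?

Molecular formula from the SMILES: C9H14OS.
DoU = (2C + 2 + N − H − X)/2 = (2·9 + 2 + 0 − 14 − 0)/2 = 6/2 = 3.
(Structurally: 1 ring(s) + 2 π bond(s) = 3.)

3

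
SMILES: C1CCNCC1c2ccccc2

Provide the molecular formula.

Heavy atoms from the SMILES: 11 C, 1 N.
Implicit hydrogens by atom environment:
  5 × C (aromatic): 1 H each → 5
  4 × C: 2 H each → 8
  1 × C: 1 H
  1 × C (aromatic): no H
  1 × N: 1 H
  Total hydrogens = 15.
Molecular formula: C11H15N

C11H15N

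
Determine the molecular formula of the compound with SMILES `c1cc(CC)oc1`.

C6H8O

Heavy atoms from the SMILES: 6 C, 1 O.
Implicit hydrogens by atom environment:
  3 × C (aromatic): 1 H each → 3
  1 × C: 3 H
  1 × C: 2 H
  1 × C (aromatic): no H
  1 × O (aromatic): no H
  Total hydrogens = 8.
Molecular formula: C6H8O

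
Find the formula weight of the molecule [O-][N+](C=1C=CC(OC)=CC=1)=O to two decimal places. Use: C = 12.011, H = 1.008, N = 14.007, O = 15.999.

Molecular formula: C7H7NO3.
M = 7×12.011 + 7×1.008 + 1×14.007 + 3×15.999 = 153.14 g/mol.

153.14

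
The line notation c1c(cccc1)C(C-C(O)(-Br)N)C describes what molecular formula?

C10H14BrNO

Heavy atoms from the SMILES: 1 Br, 10 C, 1 N, 1 O.
Implicit hydrogens by atom environment:
  5 × C (aromatic): 1 H each → 5
  1 × Br: no H
  1 × C: 3 H
  1 × C: 2 H
  1 × C: 1 H
  1 × C: no H
  1 × C (aromatic): no H
  1 × N: 2 H
  1 × O: 1 H
  Total hydrogens = 14.
Molecular formula: C10H14BrNO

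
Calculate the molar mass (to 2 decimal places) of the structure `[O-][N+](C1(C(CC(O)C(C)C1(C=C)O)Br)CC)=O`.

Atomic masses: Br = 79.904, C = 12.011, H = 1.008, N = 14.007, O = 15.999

Molecular formula: C11H18BrNO4.
M = 1×79.904 + 11×12.011 + 18×1.008 + 1×14.007 + 4×15.999 = 308.17 g/mol.

308.17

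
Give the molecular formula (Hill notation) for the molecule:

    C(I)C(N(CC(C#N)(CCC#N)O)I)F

Heavy atoms from the SMILES: 8 C, 1 F, 2 I, 3 N, 1 O.
Implicit hydrogens by atom environment:
  4 × C: 2 H each → 8
  3 × C: no H
  3 × N: no H
  2 × I: no H
  1 × C: 1 H
  1 × F: no H
  1 × O: 1 H
  Total hydrogens = 10.
Molecular formula: C8H10FI2N3O

C8H10FI2N3O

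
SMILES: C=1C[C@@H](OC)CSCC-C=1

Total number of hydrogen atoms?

Hydrogens are implicit in SMILES; fill each atom to its normal valence:
  4 × C: 2 H each → 8
  3 × C: 1 H each → 3
  1 × C: 3 H
  1 × O: no H
  1 × S: no H
  Total hydrogens = 14.

14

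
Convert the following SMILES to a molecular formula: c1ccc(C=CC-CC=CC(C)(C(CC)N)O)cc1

Heavy atoms from the SMILES: 17 C, 1 N, 1 O.
Implicit hydrogens by atom environment:
  5 × C: 1 H each → 5
  5 × C (aromatic): 1 H each → 5
  3 × C: 2 H each → 6
  2 × C: 3 H each → 6
  1 × C: no H
  1 × C (aromatic): no H
  1 × N: 2 H
  1 × O: 1 H
  Total hydrogens = 25.
Molecular formula: C17H25NO

C17H25NO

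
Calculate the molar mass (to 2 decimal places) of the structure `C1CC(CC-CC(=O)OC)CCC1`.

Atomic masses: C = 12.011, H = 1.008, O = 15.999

184.28

Molecular formula: C11H20O2.
M = 11×12.011 + 20×1.008 + 2×15.999 = 184.28 g/mol.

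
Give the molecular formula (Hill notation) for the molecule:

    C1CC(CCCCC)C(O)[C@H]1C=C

Heavy atoms from the SMILES: 12 C, 1 O.
Implicit hydrogens by atom environment:
  7 × C: 2 H each → 14
  4 × C: 1 H each → 4
  1 × C: 3 H
  1 × O: 1 H
  Total hydrogens = 22.
Molecular formula: C12H22O

C12H22O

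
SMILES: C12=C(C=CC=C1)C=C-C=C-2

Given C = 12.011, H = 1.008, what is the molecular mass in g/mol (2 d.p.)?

128.17

Molecular formula: C10H8.
M = 10×12.011 + 8×1.008 = 128.17 g/mol.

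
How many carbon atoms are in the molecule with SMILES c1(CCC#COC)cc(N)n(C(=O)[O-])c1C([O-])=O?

The symbol for carbon appears 11 times in the SMILES. Lowercase c denotes aromatic carbon and counts toward C.

11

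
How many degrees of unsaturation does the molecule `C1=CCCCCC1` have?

Molecular formula from the SMILES: C7H12.
DoU = (2C + 2 + N − H − X)/2 = (2·7 + 2 + 0 − 12 − 0)/2 = 4/2 = 2.
(Structurally: 1 ring(s) + 1 π bond(s) = 2.)

2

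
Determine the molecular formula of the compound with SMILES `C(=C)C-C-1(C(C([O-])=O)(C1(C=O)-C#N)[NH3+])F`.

C9H9FN2O3

Heavy atoms from the SMILES: 9 C, 1 F, 2 N, 3 O.
Implicit hydrogens by atom environment:
  5 × C: no H
  2 × C: 2 H each → 4
  2 × C: 1 H each → 2
  2 × O: no H
  1 × F: no H
  1 × N (charge +1): 3 H
  1 × N: no H
  1 × O (charge -1): no H
  Total hydrogens = 9.
Molecular formula: C9H9FN2O3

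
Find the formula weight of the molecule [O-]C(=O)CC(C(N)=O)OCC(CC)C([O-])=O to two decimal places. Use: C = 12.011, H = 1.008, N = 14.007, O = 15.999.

Molecular formula: [C9H13NO6]2-.
M = 9×12.011 + 13×1.008 + 1×14.007 + 6×15.999 = 231.20 g/mol.

231.20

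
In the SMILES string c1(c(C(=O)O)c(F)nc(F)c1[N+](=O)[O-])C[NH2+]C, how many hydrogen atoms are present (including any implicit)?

Hydrogens are implicit in SMILES; fill each atom to its normal valence:
  5 × C (aromatic): no H
  2 × F: no H
  2 × O: no H
  1 × C: 3 H
  1 × C: 2 H
  1 × C: no H
  1 × N (charge +1): 2 H
  1 × N (aromatic): no H
  1 × N (charge +1): no H
  1 × O: 1 H
  1 × O (charge -1): no H
  Total hydrogens = 8.

8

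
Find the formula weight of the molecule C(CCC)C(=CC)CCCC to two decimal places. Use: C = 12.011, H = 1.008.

154.30

Molecular formula: C11H22.
M = 11×12.011 + 22×1.008 = 154.30 g/mol.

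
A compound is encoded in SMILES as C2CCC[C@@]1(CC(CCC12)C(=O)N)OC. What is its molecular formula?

C12H21NO2

Heavy atoms from the SMILES: 12 C, 1 N, 2 O.
Implicit hydrogens by atom environment:
  7 × C: 2 H each → 14
  2 × C: 1 H each → 2
  2 × C: no H
  2 × O: no H
  1 × C: 3 H
  1 × N: 2 H
  Total hydrogens = 21.
Molecular formula: C12H21NO2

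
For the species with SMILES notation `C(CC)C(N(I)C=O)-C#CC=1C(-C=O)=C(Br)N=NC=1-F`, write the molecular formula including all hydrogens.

C12H10BrFIN3O2

Heavy atoms from the SMILES: 1 Br, 12 C, 1 F, 1 I, 3 N, 2 O.
Implicit hydrogens by atom environment:
  4 × C (aromatic): no H
  3 × C: 1 H each → 3
  2 × C: 2 H each → 4
  2 × C: no H
  2 × N (aromatic): no H
  2 × O: no H
  1 × Br: no H
  1 × C: 3 H
  1 × F: no H
  1 × I: no H
  1 × N: no H
  Total hydrogens = 10.
Molecular formula: C12H10BrFIN3O2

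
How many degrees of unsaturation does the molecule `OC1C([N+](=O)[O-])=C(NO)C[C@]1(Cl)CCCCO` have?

3

Molecular formula from the SMILES: C9H15ClN2O5.
DoU = (2C + 2 + N − H − X)/2 = (2·9 + 2 + 2 − 15 − 1)/2 = 6/2 = 3.
(Structurally: 1 ring(s) + 2 π bond(s) = 3.)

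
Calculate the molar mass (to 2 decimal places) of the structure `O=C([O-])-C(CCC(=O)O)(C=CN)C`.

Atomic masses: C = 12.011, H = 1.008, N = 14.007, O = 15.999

Molecular formula: C8H12NO4-.
M = 8×12.011 + 12×1.008 + 1×14.007 + 4×15.999 = 186.19 g/mol.

186.19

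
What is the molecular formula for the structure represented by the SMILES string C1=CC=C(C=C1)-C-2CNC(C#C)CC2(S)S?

Heavy atoms from the SMILES: 13 C, 1 N, 2 S.
Implicit hydrogens by atom environment:
  5 × C (aromatic): 1 H each → 5
  3 × C: 1 H each → 3
  2 × C: 2 H each → 4
  2 × C: no H
  2 × S: 1 H each → 2
  1 × C (aromatic): no H
  1 × N: 1 H
  Total hydrogens = 15.
Molecular formula: C13H15NS2

C13H15NS2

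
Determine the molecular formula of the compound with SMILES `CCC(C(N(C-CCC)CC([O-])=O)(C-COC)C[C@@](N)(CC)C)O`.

Heavy atoms from the SMILES: 18 C, 2 N, 4 O.
Implicit hydrogens by atom environment:
  9 × C: 2 H each → 18
  5 × C: 3 H each → 15
  3 × C: no H
  2 × O: no H
  1 × C: 1 H
  1 × N: 2 H
  1 × N: no H
  1 × O: 1 H
  1 × O (charge -1): no H
  Total hydrogens = 37.
Net charge -1.
Molecular formula: C18H37N2O4-

C18H37N2O4-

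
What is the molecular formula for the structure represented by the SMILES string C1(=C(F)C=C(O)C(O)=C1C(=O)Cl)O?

Heavy atoms from the SMILES: 7 C, 1 Cl, 1 F, 4 O.
Implicit hydrogens by atom environment:
  5 × C (aromatic): no H
  3 × O: 1 H each → 3
  1 × C (aromatic): 1 H
  1 × C: no H
  1 × Cl: no H
  1 × F: no H
  1 × O: no H
  Total hydrogens = 4.
Molecular formula: C7H4ClFO4

C7H4ClFO4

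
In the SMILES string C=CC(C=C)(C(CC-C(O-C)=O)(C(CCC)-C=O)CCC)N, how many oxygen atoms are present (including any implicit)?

3

The symbol for oxygen appears 3 times in the SMILES.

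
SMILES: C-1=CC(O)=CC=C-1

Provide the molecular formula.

C6H6O

Heavy atoms from the SMILES: 6 C, 1 O.
Implicit hydrogens by atom environment:
  5 × C (aromatic): 1 H each → 5
  1 × C (aromatic): no H
  1 × O: 1 H
  Total hydrogens = 6.
Molecular formula: C6H6O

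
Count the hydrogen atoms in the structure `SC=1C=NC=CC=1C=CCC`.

Hydrogens are implicit in SMILES; fill each atom to its normal valence:
  3 × C (aromatic): 1 H each → 3
  2 × C: 1 H each → 2
  2 × C (aromatic): no H
  1 × C: 3 H
  1 × C: 2 H
  1 × N (aromatic): no H
  1 × S: 1 H
  Total hydrogens = 11.

11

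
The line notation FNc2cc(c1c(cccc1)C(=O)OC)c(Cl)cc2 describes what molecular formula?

C14H11ClFNO2

Heavy atoms from the SMILES: 14 C, 1 Cl, 1 F, 1 N, 2 O.
Implicit hydrogens by atom environment:
  7 × C (aromatic): 1 H each → 7
  5 × C (aromatic): no H
  2 × O: no H
  1 × C: 3 H
  1 × C: no H
  1 × Cl: no H
  1 × F: no H
  1 × N: 1 H
  Total hydrogens = 11.
Molecular formula: C14H11ClFNO2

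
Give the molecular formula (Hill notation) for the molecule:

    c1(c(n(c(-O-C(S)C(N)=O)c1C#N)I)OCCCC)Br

C11H13BrIN3O3S

Heavy atoms from the SMILES: 1 Br, 11 C, 1 I, 3 N, 3 O, 1 S.
Implicit hydrogens by atom environment:
  4 × C (aromatic): no H
  3 × C: 2 H each → 6
  3 × O: no H
  2 × C: no H
  1 × Br: no H
  1 × C: 3 H
  1 × C: 1 H
  1 × I: no H
  1 × N: 2 H
  1 × N (aromatic): no H
  1 × N: no H
  1 × S: 1 H
  Total hydrogens = 13.
Molecular formula: C11H13BrIN3O3S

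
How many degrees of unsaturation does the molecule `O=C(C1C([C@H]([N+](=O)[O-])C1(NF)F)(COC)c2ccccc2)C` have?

7

Molecular formula from the SMILES: C14H16F2N2O4.
DoU = (2C + 2 + N − H − X)/2 = (2·14 + 2 + 2 − 16 − 2)/2 = 14/2 = 7.
(Structurally: 2 ring(s) + 5 π bond(s) = 7.)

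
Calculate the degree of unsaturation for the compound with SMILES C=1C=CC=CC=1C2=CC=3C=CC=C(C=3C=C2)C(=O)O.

Molecular formula from the SMILES: C17H12O2.
DoU = (2C + 2 + N − H − X)/2 = (2·17 + 2 + 0 − 12 − 0)/2 = 24/2 = 12.
(Structurally: 3 ring(s) + 9 π bond(s) = 12.)

12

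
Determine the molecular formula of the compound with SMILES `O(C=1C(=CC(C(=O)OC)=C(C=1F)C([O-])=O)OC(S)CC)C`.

C13H14FO6S-

Heavy atoms from the SMILES: 13 C, 1 F, 6 O, 1 S.
Implicit hydrogens by atom environment:
  5 × C (aromatic): no H
  5 × O: no H
  3 × C: 3 H each → 9
  2 × C: no H
  1 × C: 2 H
  1 × C (aromatic): 1 H
  1 × C: 1 H
  1 × F: no H
  1 × O (charge -1): no H
  1 × S: 1 H
  Total hydrogens = 14.
Net charge -1.
Molecular formula: C13H14FO6S-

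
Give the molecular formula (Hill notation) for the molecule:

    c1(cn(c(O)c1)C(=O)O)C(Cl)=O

Heavy atoms from the SMILES: 6 C, 1 Cl, 1 N, 4 O.
Implicit hydrogens by atom environment:
  2 × C (aromatic): 1 H each → 2
  2 × C (aromatic): no H
  2 × C: no H
  2 × O: 1 H each → 2
  2 × O: no H
  1 × Cl: no H
  1 × N (aromatic): no H
  Total hydrogens = 4.
Molecular formula: C6H4ClNO4

C6H4ClNO4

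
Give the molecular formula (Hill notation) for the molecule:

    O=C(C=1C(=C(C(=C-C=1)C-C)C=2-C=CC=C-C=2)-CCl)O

Heavy atoms from the SMILES: 16 C, 1 Cl, 2 O.
Implicit hydrogens by atom environment:
  7 × C (aromatic): 1 H each → 7
  5 × C (aromatic): no H
  2 × C: 2 H each → 4
  1 × C: 3 H
  1 × C: no H
  1 × Cl: no H
  1 × O: 1 H
  1 × O: no H
  Total hydrogens = 15.
Molecular formula: C16H15ClO2

C16H15ClO2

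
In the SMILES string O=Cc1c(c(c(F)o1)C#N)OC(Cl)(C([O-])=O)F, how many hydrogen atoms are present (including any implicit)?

1

Hydrogens are implicit in SMILES; fill each atom to its normal valence:
  4 × C (aromatic): no H
  3 × C: no H
  3 × O: no H
  2 × F: no H
  1 × C: 1 H
  1 × Cl: no H
  1 × N: no H
  1 × O (aromatic): no H
  1 × O (charge -1): no H
  Total hydrogens = 1.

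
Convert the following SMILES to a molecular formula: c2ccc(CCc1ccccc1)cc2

C14H14

Heavy atoms from the SMILES: 14 C.
Implicit hydrogens by atom environment:
  10 × C (aromatic): 1 H each → 10
  2 × C: 2 H each → 4
  2 × C (aromatic): no H
  Total hydrogens = 14.
Molecular formula: C14H14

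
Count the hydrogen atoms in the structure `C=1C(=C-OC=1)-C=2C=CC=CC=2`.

8

Hydrogens are implicit in SMILES; fill each atom to its normal valence:
  8 × C (aromatic): 1 H each → 8
  2 × C (aromatic): no H
  1 × O (aromatic): no H
  Total hydrogens = 8.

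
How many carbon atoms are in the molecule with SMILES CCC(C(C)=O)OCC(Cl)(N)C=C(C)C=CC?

The symbol for carbon appears 13 times in the SMILES. (Cl is a single chlorine, not C + l.)

13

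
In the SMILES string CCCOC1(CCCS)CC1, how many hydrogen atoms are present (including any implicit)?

Hydrogens are implicit in SMILES; fill each atom to its normal valence:
  7 × C: 2 H each → 14
  1 × C: 3 H
  1 × C: no H
  1 × O: no H
  1 × S: 1 H
  Total hydrogens = 18.

18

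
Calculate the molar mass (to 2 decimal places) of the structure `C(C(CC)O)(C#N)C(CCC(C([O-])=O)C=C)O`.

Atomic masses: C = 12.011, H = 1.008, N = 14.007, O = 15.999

Molecular formula: C12H18NO4-.
M = 12×12.011 + 18×1.008 + 1×14.007 + 4×15.999 = 240.28 g/mol.

240.28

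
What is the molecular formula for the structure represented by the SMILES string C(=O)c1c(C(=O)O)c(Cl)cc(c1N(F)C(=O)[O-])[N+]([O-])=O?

C9H3ClFN2O7-

Heavy atoms from the SMILES: 9 C, 1 Cl, 1 F, 2 N, 7 O.
Implicit hydrogens by atom environment:
  5 × C (aromatic): no H
  4 × O: no H
  2 × C: no H
  2 × O (charge -1): no H
  1 × C (aromatic): 1 H
  1 × C: 1 H
  1 × Cl: no H
  1 × F: no H
  1 × N: no H
  1 × N (charge +1): no H
  1 × O: 1 H
  Total hydrogens = 3.
Net charge -1.
Molecular formula: C9H3ClFN2O7-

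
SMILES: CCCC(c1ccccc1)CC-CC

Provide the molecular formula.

C14H22

Heavy atoms from the SMILES: 14 C.
Implicit hydrogens by atom environment:
  5 × C: 2 H each → 10
  5 × C (aromatic): 1 H each → 5
  2 × C: 3 H each → 6
  1 × C: 1 H
  1 × C (aromatic): no H
  Total hydrogens = 22.
Molecular formula: C14H22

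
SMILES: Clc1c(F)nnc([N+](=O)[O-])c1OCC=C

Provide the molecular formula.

C7H5ClFN3O3

Heavy atoms from the SMILES: 7 C, 1 Cl, 1 F, 3 N, 3 O.
Implicit hydrogens by atom environment:
  4 × C (aromatic): no H
  2 × C: 2 H each → 4
  2 × N (aromatic): no H
  2 × O: no H
  1 × C: 1 H
  1 × Cl: no H
  1 × F: no H
  1 × N (charge +1): no H
  1 × O (charge -1): no H
  Total hydrogens = 5.
Molecular formula: C7H5ClFN3O3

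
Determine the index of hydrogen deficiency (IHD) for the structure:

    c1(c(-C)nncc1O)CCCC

4

Molecular formula from the SMILES: C9H14N2O.
DoU = (2C + 2 + N − H − X)/2 = (2·9 + 2 + 2 − 14 − 0)/2 = 8/2 = 4.
(Structurally: 1 ring(s) + 3 π bond(s) = 4.)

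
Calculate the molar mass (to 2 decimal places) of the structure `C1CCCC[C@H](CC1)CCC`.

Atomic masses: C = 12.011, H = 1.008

Molecular formula: C11H22.
M = 11×12.011 + 22×1.008 = 154.30 g/mol.

154.30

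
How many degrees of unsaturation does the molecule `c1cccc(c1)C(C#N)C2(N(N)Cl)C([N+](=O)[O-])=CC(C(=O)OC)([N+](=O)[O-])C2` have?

Molecular formula from the SMILES: C15H14ClN5O6.
DoU = (2C + 2 + N − H − X)/2 = (2·15 + 2 + 5 − 14 − 1)/2 = 22/2 = 11.
(Structurally: 2 ring(s) + 9 π bond(s) = 11.)

11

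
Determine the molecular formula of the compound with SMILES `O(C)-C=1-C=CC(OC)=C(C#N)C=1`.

Heavy atoms from the SMILES: 9 C, 1 N, 2 O.
Implicit hydrogens by atom environment:
  3 × C (aromatic): 1 H each → 3
  3 × C (aromatic): no H
  2 × C: 3 H each → 6
  2 × O: no H
  1 × C: no H
  1 × N: no H
  Total hydrogens = 9.
Molecular formula: C9H9NO2

C9H9NO2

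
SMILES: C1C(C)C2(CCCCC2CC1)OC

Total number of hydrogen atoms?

Hydrogens are implicit in SMILES; fill each atom to its normal valence:
  7 × C: 2 H each → 14
  2 × C: 3 H each → 6
  2 × C: 1 H each → 2
  1 × C: no H
  1 × O: no H
  Total hydrogens = 22.

22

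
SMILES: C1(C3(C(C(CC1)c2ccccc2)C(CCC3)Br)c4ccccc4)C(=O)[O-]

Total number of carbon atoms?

The symbol for carbon appears 23 times in the SMILES. Lowercase c denotes aromatic carbon and counts toward C.

23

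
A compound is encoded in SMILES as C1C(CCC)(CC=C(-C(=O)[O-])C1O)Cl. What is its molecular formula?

C10H14ClO3-

Heavy atoms from the SMILES: 10 C, 1 Cl, 3 O.
Implicit hydrogens by atom environment:
  4 × C: 2 H each → 8
  3 × C: no H
  2 × C: 1 H each → 2
  1 × C: 3 H
  1 × Cl: no H
  1 × O: 1 H
  1 × O: no H
  1 × O (charge -1): no H
  Total hydrogens = 14.
Net charge -1.
Molecular formula: C10H14ClO3-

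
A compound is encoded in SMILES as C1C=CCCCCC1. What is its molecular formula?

C8H14

Heavy atoms from the SMILES: 8 C.
Implicit hydrogens by atom environment:
  6 × C: 2 H each → 12
  2 × C: 1 H each → 2
  Total hydrogens = 14.
Molecular formula: C8H14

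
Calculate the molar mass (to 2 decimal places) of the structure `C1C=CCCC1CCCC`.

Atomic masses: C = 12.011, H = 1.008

Molecular formula: C10H18.
M = 10×12.011 + 18×1.008 = 138.25 g/mol.

138.25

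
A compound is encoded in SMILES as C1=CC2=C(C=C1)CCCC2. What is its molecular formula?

C10H12

Heavy atoms from the SMILES: 10 C.
Implicit hydrogens by atom environment:
  4 × C: 2 H each → 8
  4 × C (aromatic): 1 H each → 4
  2 × C (aromatic): no H
  Total hydrogens = 12.
Molecular formula: C10H12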